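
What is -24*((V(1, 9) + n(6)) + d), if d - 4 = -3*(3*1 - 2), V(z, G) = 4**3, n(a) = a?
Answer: -1704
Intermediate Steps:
V(z, G) = 64
d = 1 (d = 4 - 3*(3*1 - 2) = 4 - 3*(3 - 2) = 4 - 3*1 = 4 - 3 = 1)
-24*((V(1, 9) + n(6)) + d) = -24*((64 + 6) + 1) = -24*(70 + 1) = -24*71 = -1704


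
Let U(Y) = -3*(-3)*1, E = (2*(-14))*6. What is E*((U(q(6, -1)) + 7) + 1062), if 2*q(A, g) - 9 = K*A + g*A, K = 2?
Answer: -181104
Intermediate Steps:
E = -168 (E = -28*6 = -168)
q(A, g) = 9/2 + A + A*g/2 (q(A, g) = 9/2 + (2*A + g*A)/2 = 9/2 + (2*A + A*g)/2 = 9/2 + (A + A*g/2) = 9/2 + A + A*g/2)
U(Y) = 9 (U(Y) = 9*1 = 9)
E*((U(q(6, -1)) + 7) + 1062) = -168*((9 + 7) + 1062) = -168*(16 + 1062) = -168*1078 = -181104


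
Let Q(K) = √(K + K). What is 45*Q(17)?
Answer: 45*√34 ≈ 262.39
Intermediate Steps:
Q(K) = √2*√K (Q(K) = √(2*K) = √2*√K)
45*Q(17) = 45*(√2*√17) = 45*√34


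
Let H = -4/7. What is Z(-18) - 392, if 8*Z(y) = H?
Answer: -5489/14 ≈ -392.07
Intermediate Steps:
H = -4/7 (H = -4*1/7 = -4/7 ≈ -0.57143)
Z(y) = -1/14 (Z(y) = (1/8)*(-4/7) = -1/14)
Z(-18) - 392 = -1/14 - 392 = -5489/14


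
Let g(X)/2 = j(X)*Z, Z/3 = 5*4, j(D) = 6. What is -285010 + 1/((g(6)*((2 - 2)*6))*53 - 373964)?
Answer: -106583479641/373964 ≈ -2.8501e+5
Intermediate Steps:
Z = 60 (Z = 3*(5*4) = 3*20 = 60)
g(X) = 720 (g(X) = 2*(6*60) = 2*360 = 720)
-285010 + 1/((g(6)*((2 - 2)*6))*53 - 373964) = -285010 + 1/((720*((2 - 2)*6))*53 - 373964) = -285010 + 1/((720*(0*6))*53 - 373964) = -285010 + 1/((720*0)*53 - 373964) = -285010 + 1/(0*53 - 373964) = -285010 + 1/(0 - 373964) = -285010 + 1/(-373964) = -285010 - 1/373964 = -106583479641/373964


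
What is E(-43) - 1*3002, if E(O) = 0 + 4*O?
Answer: -3174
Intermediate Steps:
E(O) = 4*O
E(-43) - 1*3002 = 4*(-43) - 1*3002 = -172 - 3002 = -3174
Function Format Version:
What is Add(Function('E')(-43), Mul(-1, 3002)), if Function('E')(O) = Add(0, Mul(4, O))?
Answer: -3174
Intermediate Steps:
Function('E')(O) = Mul(4, O)
Add(Function('E')(-43), Mul(-1, 3002)) = Add(Mul(4, -43), Mul(-1, 3002)) = Add(-172, -3002) = -3174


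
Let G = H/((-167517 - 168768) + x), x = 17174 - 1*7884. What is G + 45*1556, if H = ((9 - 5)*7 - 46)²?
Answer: 22896189576/326995 ≈ 70020.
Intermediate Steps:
x = 9290 (x = 17174 - 7884 = 9290)
H = 324 (H = (4*7 - 46)² = (28 - 46)² = (-18)² = 324)
G = -324/326995 (G = 324/((-167517 - 168768) + 9290) = 324/(-336285 + 9290) = 324/(-326995) = 324*(-1/326995) = -324/326995 ≈ -0.00099084)
G + 45*1556 = -324/326995 + 45*1556 = -324/326995 + 70020 = 22896189576/326995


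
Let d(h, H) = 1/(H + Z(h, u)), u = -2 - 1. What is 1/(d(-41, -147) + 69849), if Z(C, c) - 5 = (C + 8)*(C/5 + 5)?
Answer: 182/12712513 ≈ 1.4317e-5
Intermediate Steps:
u = -3
Z(C, c) = 5 + (5 + C/5)*(8 + C) (Z(C, c) = 5 + (C + 8)*(C/5 + 5) = 5 + (8 + C)*(C*(⅕) + 5) = 5 + (8 + C)*(C/5 + 5) = 5 + (8 + C)*(5 + C/5) = 5 + (5 + C/5)*(8 + C))
d(h, H) = 1/(45 + H + h²/5 + 33*h/5) (d(h, H) = 1/(H + (45 + h²/5 + 33*h/5)) = 1/(45 + H + h²/5 + 33*h/5))
1/(d(-41, -147) + 69849) = 1/(5/(225 + (-41)² + 5*(-147) + 33*(-41)) + 69849) = 1/(5/(225 + 1681 - 735 - 1353) + 69849) = 1/(5/(-182) + 69849) = 1/(5*(-1/182) + 69849) = 1/(-5/182 + 69849) = 1/(12712513/182) = 182/12712513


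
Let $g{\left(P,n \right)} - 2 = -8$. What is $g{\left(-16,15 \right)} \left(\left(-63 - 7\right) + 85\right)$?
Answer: $-90$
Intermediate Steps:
$g{\left(P,n \right)} = -6$ ($g{\left(P,n \right)} = 2 - 8 = -6$)
$g{\left(-16,15 \right)} \left(\left(-63 - 7\right) + 85\right) = - 6 \left(\left(-63 - 7\right) + 85\right) = - 6 \left(-70 + 85\right) = \left(-6\right) 15 = -90$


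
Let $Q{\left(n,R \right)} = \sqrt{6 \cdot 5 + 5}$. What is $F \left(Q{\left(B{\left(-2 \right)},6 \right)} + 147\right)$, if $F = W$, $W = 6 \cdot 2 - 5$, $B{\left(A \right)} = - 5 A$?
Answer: $1029 + 7 \sqrt{35} \approx 1070.4$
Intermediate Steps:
$W = 7$ ($W = 12 - 5 = 7$)
$F = 7$
$Q{\left(n,R \right)} = \sqrt{35}$ ($Q{\left(n,R \right)} = \sqrt{30 + 5} = \sqrt{35}$)
$F \left(Q{\left(B{\left(-2 \right)},6 \right)} + 147\right) = 7 \left(\sqrt{35} + 147\right) = 7 \left(147 + \sqrt{35}\right) = 1029 + 7 \sqrt{35}$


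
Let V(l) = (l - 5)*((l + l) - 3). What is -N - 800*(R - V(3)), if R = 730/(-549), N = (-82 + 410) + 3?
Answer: -2232919/549 ≈ -4067.2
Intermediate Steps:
N = 331 (N = 328 + 3 = 331)
R = -730/549 (R = 730*(-1/549) = -730/549 ≈ -1.3297)
V(l) = (-5 + l)*(-3 + 2*l) (V(l) = (-5 + l)*(2*l - 3) = (-5 + l)*(-3 + 2*l))
-N - 800*(R - V(3)) = -1*331 - 800*(-730/549 - (15 - 13*3 + 2*3²)) = -331 - 800*(-730/549 - (15 - 39 + 2*9)) = -331 - 800*(-730/549 - (15 - 39 + 18)) = -331 - 800*(-730/549 - 1*(-6)) = -331 - 800*(-730/549 + 6) = -331 - 800*2564/549 = -331 - 2051200/549 = -2232919/549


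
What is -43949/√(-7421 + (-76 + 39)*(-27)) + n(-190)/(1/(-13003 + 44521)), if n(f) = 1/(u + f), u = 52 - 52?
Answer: -15759/95 + 43949*I*√38/494 ≈ -165.88 + 548.42*I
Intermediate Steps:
u = 0
n(f) = 1/f (n(f) = 1/(0 + f) = 1/f)
-43949/√(-7421 + (-76 + 39)*(-27)) + n(-190)/(1/(-13003 + 44521)) = -43949/√(-7421 + (-76 + 39)*(-27)) + 1/((-190)*(1/(-13003 + 44521))) = -43949/√(-7421 - 37*(-27)) - 1/(190*(1/31518)) = -43949/√(-7421 + 999) - 1/(190*1/31518) = -43949*(-I*√38/494) - 1/190*31518 = -43949*(-I*√38/494) - 15759/95 = -(-43949)*I*√38/494 - 15759/95 = 43949*I*√38/494 - 15759/95 = -15759/95 + 43949*I*√38/494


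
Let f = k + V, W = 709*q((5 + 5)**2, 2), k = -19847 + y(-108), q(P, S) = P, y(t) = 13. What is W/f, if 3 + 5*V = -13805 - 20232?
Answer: -35450/13321 ≈ -2.6612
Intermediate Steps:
V = -6808 (V = -3/5 + (-13805 - 20232)/5 = -3/5 + (1/5)*(-34037) = -3/5 - 34037/5 = -6808)
k = -19834 (k = -19847 + 13 = -19834)
W = 70900 (W = 709*(5 + 5)**2 = 709*10**2 = 709*100 = 70900)
f = -26642 (f = -19834 - 6808 = -26642)
W/f = 70900/(-26642) = 70900*(-1/26642) = -35450/13321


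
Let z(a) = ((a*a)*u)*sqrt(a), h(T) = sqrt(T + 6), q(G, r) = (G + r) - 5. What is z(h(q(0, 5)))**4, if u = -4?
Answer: 1990656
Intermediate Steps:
q(G, r) = -5 + G + r
h(T) = sqrt(6 + T)
z(a) = -4*a**(5/2) (z(a) = ((a*a)*(-4))*sqrt(a) = (a**2*(-4))*sqrt(a) = (-4*a**2)*sqrt(a) = -4*a**(5/2))
z(h(q(0, 5)))**4 = (-4*(6 + (-5 + 0 + 5))**(5/4))**4 = (-4*(6 + 0)**(5/4))**4 = (-4*6*6**(1/4))**4 = (-24*6**(1/4))**4 = 1990656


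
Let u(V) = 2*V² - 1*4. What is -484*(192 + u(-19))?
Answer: -440440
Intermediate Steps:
u(V) = -4 + 2*V² (u(V) = 2*V² - 4 = -4 + 2*V²)
-484*(192 + u(-19)) = -484*(192 + (-4 + 2*(-19)²)) = -484*(192 + (-4 + 2*361)) = -484*(192 + (-4 + 722)) = -484*(192 + 718) = -484*910 = -440440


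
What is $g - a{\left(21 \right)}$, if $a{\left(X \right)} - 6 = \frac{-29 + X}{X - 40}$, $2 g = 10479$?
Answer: $\frac{198857}{38} \approx 5233.1$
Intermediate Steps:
$g = \frac{10479}{2}$ ($g = \frac{1}{2} \cdot 10479 = \frac{10479}{2} \approx 5239.5$)
$a{\left(X \right)} = 6 + \frac{-29 + X}{-40 + X}$ ($a{\left(X \right)} = 6 + \frac{-29 + X}{X - 40} = 6 + \frac{-29 + X}{-40 + X}$)
$g - a{\left(21 \right)} = \frac{10479}{2} - \frac{-269 + 7 \cdot 21}{-40 + 21} = \frac{10479}{2} - \frac{-269 + 147}{-19} = \frac{10479}{2} - \left(- \frac{1}{19}\right) \left(-122\right) = \frac{10479}{2} - \frac{122}{19} = \frac{198857}{38}$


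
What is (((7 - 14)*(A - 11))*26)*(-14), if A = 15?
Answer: 10192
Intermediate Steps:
(((7 - 14)*(A - 11))*26)*(-14) = (((7 - 14)*(15 - 11))*26)*(-14) = (-7*4*26)*(-14) = -28*26*(-14) = -728*(-14) = 10192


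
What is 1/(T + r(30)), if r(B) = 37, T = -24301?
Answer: -1/24264 ≈ -4.1213e-5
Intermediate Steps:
1/(T + r(30)) = 1/(-24301 + 37) = 1/(-24264) = -1/24264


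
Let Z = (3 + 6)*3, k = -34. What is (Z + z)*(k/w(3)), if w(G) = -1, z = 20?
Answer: 1598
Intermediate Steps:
Z = 27 (Z = 9*3 = 27)
(Z + z)*(k/w(3)) = (27 + 20)*(-34/(-1)) = 47*(-34*(-1)) = 47*34 = 1598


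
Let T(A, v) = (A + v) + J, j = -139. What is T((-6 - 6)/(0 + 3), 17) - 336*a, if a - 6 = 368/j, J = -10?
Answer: -156159/139 ≈ -1123.4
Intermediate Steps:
T(A, v) = -10 + A + v (T(A, v) = (A + v) - 10 = -10 + A + v)
a = 466/139 (a = 6 + 368/(-139) = 6 + 368*(-1/139) = 6 - 368/139 = 466/139 ≈ 3.3525)
T((-6 - 6)/(0 + 3), 17) - 336*a = (-10 + (-6 - 6)/(0 + 3) + 17) - 336*466/139 = (-10 - 12/3 + 17) - 156576/139 = (-10 - 12*⅓ + 17) - 156576/139 = (-10 - 4 + 17) - 156576/139 = 3 - 156576/139 = -156159/139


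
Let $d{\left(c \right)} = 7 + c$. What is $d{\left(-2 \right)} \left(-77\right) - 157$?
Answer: $-542$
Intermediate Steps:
$d{\left(-2 \right)} \left(-77\right) - 157 = \left(7 - 2\right) \left(-77\right) - 157 = 5 \left(-77\right) - 157 = -385 - 157 = -542$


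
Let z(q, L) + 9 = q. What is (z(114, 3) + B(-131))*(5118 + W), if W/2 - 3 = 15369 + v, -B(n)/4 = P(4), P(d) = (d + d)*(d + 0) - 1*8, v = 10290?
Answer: 507978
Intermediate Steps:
P(d) = -8 + 2*d² (P(d) = (2*d)*d - 8 = 2*d² - 8 = -8 + 2*d²)
B(n) = -96 (B(n) = -4*(-8 + 2*4²) = -4*(-8 + 2*16) = -4*(-8 + 32) = -4*24 = -96)
W = 51324 (W = 6 + 2*(15369 + 10290) = 6 + 2*25659 = 6 + 51318 = 51324)
z(q, L) = -9 + q
(z(114, 3) + B(-131))*(5118 + W) = ((-9 + 114) - 96)*(5118 + 51324) = (105 - 96)*56442 = 9*56442 = 507978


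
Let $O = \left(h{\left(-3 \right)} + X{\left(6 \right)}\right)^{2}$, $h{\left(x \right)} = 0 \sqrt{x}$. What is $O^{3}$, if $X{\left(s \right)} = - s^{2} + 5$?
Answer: $887503681$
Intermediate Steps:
$h{\left(x \right)} = 0$
$X{\left(s \right)} = 5 - s^{2}$
$O = 961$ ($O = \left(0 + \left(5 - 6^{2}\right)\right)^{2} = \left(0 + \left(5 - 36\right)\right)^{2} = \left(0 - 31\right)^{2} = \left(-31\right)^{2} = 961$)
$O^{3} = 961^{3} = 887503681$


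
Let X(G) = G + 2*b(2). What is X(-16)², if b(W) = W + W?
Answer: 64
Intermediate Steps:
b(W) = 2*W
X(G) = 8 + G (X(G) = G + 2*(2*2) = G + 2*4 = G + 8 = 8 + G)
X(-16)² = (8 - 16)² = (-8)² = 64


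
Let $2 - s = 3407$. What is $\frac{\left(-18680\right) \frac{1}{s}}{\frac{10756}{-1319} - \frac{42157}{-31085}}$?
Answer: $- \frac{153180165640}{189825465537} \approx -0.80695$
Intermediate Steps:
$s = -3405$ ($s = 2 - 3407 = -3405$)
$\frac{\left(-18680\right) \frac{1}{s}}{\frac{10756}{-1319} - \frac{42157}{-31085}} = \frac{\left(-18680\right) \frac{1}{-3405}}{\frac{10756}{-1319} - \frac{42157}{-31085}} = \frac{\left(-18680\right) \left(- \frac{1}{3405}\right)}{10756 \left(- \frac{1}{1319}\right) - - \frac{42157}{31085}} = \frac{3736}{681 \left(- \frac{10756}{1319} + \frac{42157}{31085}\right)} = \frac{3736}{681 \left(- \frac{278745177}{41001115}\right)} = \frac{3736}{681} \left(- \frac{41001115}{278745177}\right) = - \frac{153180165640}{189825465537}$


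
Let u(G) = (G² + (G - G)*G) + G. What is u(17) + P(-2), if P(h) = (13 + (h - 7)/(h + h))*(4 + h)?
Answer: 673/2 ≈ 336.50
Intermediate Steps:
u(G) = G + G² (u(G) = (G² + 0*G) + G = (G² + 0) + G = G² + G = G + G²)
P(h) = (4 + h)*(13 + (-7 + h)/(2*h)) (P(h) = (13 + (-7 + h)/((2*h)))*(4 + h) = (13 + (-7 + h)*(1/(2*h)))*(4 + h) = (13 + (-7 + h)/(2*h))*(4 + h) = (4 + h)*(13 + (-7 + h)/(2*h)))
u(17) + P(-2) = 17*(1 + 17) + (½)*(-28 - 2*(101 + 27*(-2)))/(-2) = 17*18 + (½)*(-½)*(-28 - 2*(101 - 54)) = 306 + (½)*(-½)*(-28 - 2*47) = 306 + (½)*(-½)*(-28 - 94) = 306 + (½)*(-½)*(-122) = 306 + 61/2 = 673/2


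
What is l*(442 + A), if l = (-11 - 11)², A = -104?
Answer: 163592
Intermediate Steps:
l = 484 (l = (-22)² = 484)
l*(442 + A) = 484*(442 - 104) = 484*338 = 163592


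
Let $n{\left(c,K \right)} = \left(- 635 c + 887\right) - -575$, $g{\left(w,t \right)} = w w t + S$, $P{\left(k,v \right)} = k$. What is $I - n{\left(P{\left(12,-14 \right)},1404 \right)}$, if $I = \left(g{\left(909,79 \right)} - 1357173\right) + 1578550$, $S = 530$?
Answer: $65504264$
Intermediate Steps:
$g{\left(w,t \right)} = 530 + t w^{2}$ ($g{\left(w,t \right)} = w w t + 530 = w^{2} t + 530 = t w^{2} + 530 = 530 + t w^{2}$)
$n{\left(c,K \right)} = 1462 - 635 c$ ($n{\left(c,K \right)} = \left(887 - 635 c\right) + 575 = 1462 - 635 c$)
$I = 65498106$ ($I = \left(\left(530 + 79 \cdot 909^{2}\right) - 1357173\right) + 1578550 = \left(\left(530 + 79 \cdot 826281\right) - 1357173\right) + 1578550 = \left(\left(530 + 65276199\right) - 1357173\right) + 1578550 = \left(65276729 - 1357173\right) + 1578550 = 63919556 + 1578550 = 65498106$)
$I - n{\left(P{\left(12,-14 \right)},1404 \right)} = 65498106 - \left(1462 - 7620\right) = 65498106 - -6158 = 65498106 + 6158 = 65504264$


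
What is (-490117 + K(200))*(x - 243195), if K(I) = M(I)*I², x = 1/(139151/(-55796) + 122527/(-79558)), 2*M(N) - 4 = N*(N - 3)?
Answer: -1714945315876495407484047/8953545875 ≈ -1.9154e+14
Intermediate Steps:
M(N) = 2 + N*(-3 + N)/2 (M(N) = 2 + (N*(N - 3))/2 = 2 + (N*(-3 + N))/2 = 2 + N*(-3 + N)/2)
x = -2219509084/8953545875 (x = 1/(139151*(-1/55796) + 122527*(-1/79558)) = 1/(-139151/55796 - 122527/79558) = 1/(-8953545875/2219509084) = -2219509084/8953545875 ≈ -0.24789)
K(I) = I²*(2 + I²/2 - 3*I/2) (K(I) = (2 + I²/2 - 3*I/2)*I² = I²*(2 + I²/2 - 3*I/2))
(-490117 + K(200))*(x - 243195) = (-490117 + (½)*200²*(4 + 200² - 3*200))*(-2219509084/8953545875 - 243195) = (-490117 + (½)*40000*(4 + 40000 - 600))*(-2177459808579709/8953545875) = (-490117 + (½)*40000*39404)*(-2177459808579709/8953545875) = (-490117 + 788080000)*(-2177459808579709/8953545875) = 787589883*(-2177459808579709/8953545875) = -1714945315876495407484047/8953545875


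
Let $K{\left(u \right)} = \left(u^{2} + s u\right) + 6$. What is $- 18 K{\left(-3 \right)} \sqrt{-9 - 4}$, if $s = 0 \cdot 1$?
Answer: $- 270 i \sqrt{13} \approx - 973.5 i$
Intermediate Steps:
$s = 0$
$K{\left(u \right)} = 6 + u^{2}$ ($K{\left(u \right)} = \left(u^{2} + 0 u\right) + 6 = \left(u^{2} + 0\right) + 6 = u^{2} + 6 = 6 + u^{2}$)
$- 18 K{\left(-3 \right)} \sqrt{-9 - 4} = - 18 \left(6 + \left(-3\right)^{2}\right) \sqrt{-9 - 4} = - 18 \left(6 + 9\right) \sqrt{-13} = \left(-18\right) 15 i \sqrt{13} = - 270 i \sqrt{13}$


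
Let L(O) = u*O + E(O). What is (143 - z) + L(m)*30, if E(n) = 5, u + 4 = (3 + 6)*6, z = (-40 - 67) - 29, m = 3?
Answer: 4929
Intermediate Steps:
z = -136 (z = -107 - 29 = -136)
u = 50 (u = -4 + (3 + 6)*6 = -4 + 9*6 = -4 + 54 = 50)
L(O) = 5 + 50*O (L(O) = 50*O + 5 = 5 + 50*O)
(143 - z) + L(m)*30 = (143 - 1*(-136)) + (5 + 50*3)*30 = (143 + 136) + (5 + 150)*30 = 279 + 155*30 = 279 + 4650 = 4929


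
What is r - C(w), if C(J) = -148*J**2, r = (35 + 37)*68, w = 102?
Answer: 1544688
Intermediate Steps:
r = 4896 (r = 72*68 = 4896)
r - C(w) = 4896 - (-148)*102**2 = 4896 - (-148)*10404 = 4896 - 1*(-1539792) = 4896 + 1539792 = 1544688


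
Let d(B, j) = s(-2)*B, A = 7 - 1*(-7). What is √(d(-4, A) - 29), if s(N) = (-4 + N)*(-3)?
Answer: I*√101 ≈ 10.05*I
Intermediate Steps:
A = 14 (A = 7 + 7 = 14)
s(N) = 12 - 3*N
d(B, j) = 18*B (d(B, j) = (12 - 3*(-2))*B = (12 + 6)*B = 18*B)
√(d(-4, A) - 29) = √(18*(-4) - 29) = √(-72 - 29) = √(-101) = I*√101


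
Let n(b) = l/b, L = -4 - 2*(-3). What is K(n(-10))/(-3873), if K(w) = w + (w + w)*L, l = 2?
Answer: 1/3873 ≈ 0.00025820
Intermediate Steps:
L = 2 (L = -4 + 6 = 2)
n(b) = 2/b
K(w) = 5*w (K(w) = w + (w + w)*2 = w + (2*w)*2 = w + 4*w = 5*w)
K(n(-10))/(-3873) = (5*(2/(-10)))/(-3873) = (5*(2*(-⅒)))*(-1/3873) = (5*(-⅕))*(-1/3873) = -1*(-1/3873) = 1/3873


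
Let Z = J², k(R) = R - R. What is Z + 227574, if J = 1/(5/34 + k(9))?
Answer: 5690506/25 ≈ 2.2762e+5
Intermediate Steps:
k(R) = 0
J = 34/5 (J = 1/(5/34 + 0) = 1/(5/34) = 34/5 ≈ 6.8000)
Z = 1156/25 (Z = (34/5)² = 1156/25 ≈ 46.240)
Z + 227574 = 1156/25 + 227574 = 5690506/25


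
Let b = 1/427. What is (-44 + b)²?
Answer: 352951369/182329 ≈ 1935.8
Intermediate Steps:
b = 1/427 ≈ 0.0023419
(-44 + b)² = (-44 + 1/427)² = (-18787/427)² = 352951369/182329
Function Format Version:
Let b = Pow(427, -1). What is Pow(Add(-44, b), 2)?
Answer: Rational(352951369, 182329) ≈ 1935.8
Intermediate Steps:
b = Rational(1, 427) ≈ 0.0023419
Pow(Add(-44, b), 2) = Pow(Add(-44, Rational(1, 427)), 2) = Pow(Rational(-18787, 427), 2) = Rational(352951369, 182329)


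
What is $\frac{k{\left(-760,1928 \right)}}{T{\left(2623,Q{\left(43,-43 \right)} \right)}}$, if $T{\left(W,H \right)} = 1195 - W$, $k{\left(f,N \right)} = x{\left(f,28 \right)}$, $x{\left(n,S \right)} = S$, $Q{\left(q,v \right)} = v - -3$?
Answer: $- \frac{1}{51} \approx -0.019608$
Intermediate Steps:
$Q{\left(q,v \right)} = 3 + v$ ($Q{\left(q,v \right)} = v + 3 = 3 + v$)
$k{\left(f,N \right)} = 28$
$\frac{k{\left(-760,1928 \right)}}{T{\left(2623,Q{\left(43,-43 \right)} \right)}} = \frac{28}{1195 - 2623} = \frac{28}{-1428} = 28 \left(- \frac{1}{1428}\right) = - \frac{1}{51}$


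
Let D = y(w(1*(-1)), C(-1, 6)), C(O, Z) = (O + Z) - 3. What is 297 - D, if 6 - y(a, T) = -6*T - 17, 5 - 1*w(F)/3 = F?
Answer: 262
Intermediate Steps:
w(F) = 15 - 3*F
C(O, Z) = -3 + O + Z
y(a, T) = 23 + 6*T (y(a, T) = 6 - (-6*T - 17) = 6 - (-17 - 6*T) = 6 + (17 + 6*T) = 23 + 6*T)
D = 35 (D = 23 + 6*(-3 - 1 + 6) = 23 + 6*2 = 23 + 12 = 35)
297 - D = 297 - 1*35 = 297 - 35 = 262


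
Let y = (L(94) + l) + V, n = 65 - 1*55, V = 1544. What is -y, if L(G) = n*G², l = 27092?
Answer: -116996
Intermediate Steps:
n = 10 (n = 65 - 55 = 10)
L(G) = 10*G²
y = 116996 (y = (10*94² + 27092) + 1544 = (10*8836 + 27092) + 1544 = (88360 + 27092) + 1544 = 115452 + 1544 = 116996)
-y = -1*116996 = -116996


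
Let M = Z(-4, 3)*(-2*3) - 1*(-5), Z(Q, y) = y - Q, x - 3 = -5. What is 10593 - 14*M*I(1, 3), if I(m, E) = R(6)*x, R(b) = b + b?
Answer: -1839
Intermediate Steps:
R(b) = 2*b
x = -2 (x = 3 - 5 = -2)
I(m, E) = -24 (I(m, E) = (2*6)*(-2) = 12*(-2) = -24)
M = -37 (M = (3 - 1*(-4))*(-2*3) - 1*(-5) = (3 + 4)*(-6) + 5 = 7*(-6) + 5 = -42 + 5 = -37)
10593 - 14*M*I(1, 3) = 10593 - 14*(-37)*(-24) = 10593 - (-518)*(-24) = 10593 - 1*12432 = 10593 - 12432 = -1839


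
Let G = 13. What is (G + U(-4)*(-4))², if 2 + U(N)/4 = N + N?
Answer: 29929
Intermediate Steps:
U(N) = -8 + 8*N (U(N) = -8 + 4*(N + N) = -8 + 4*(2*N) = -8 + 8*N)
(G + U(-4)*(-4))² = (13 + (-8 + 8*(-4))*(-4))² = (13 + (-8 - 32)*(-4))² = (13 - 40*(-4))² = (13 + 160)² = 173² = 29929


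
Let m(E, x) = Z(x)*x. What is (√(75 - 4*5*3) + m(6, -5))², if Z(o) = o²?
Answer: (125 - √15)² ≈ 14672.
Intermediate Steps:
m(E, x) = x³ (m(E, x) = x²*x = x³)
(√(75 - 4*5*3) + m(6, -5))² = (√(75 - 4*5*3) + (-5)³)² = (√(75 - 20*3) - 125)² = (√(75 - 60) - 125)² = (√15 - 125)² = (-125 + √15)²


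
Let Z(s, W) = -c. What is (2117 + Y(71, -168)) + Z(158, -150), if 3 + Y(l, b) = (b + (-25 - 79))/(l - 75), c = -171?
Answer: 2353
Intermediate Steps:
Y(l, b) = -3 + (-104 + b)/(-75 + l) (Y(l, b) = -3 + (b + (-25 - 79))/(l - 75) = -3 + (b - 104)/(-75 + l) = -3 + (-104 + b)/(-75 + l))
Z(s, W) = 171 (Z(s, W) = -1*(-171) = 171)
(2117 + Y(71, -168)) + Z(158, -150) = (2117 + (121 - 168 - 3*71)/(-75 + 71)) + 171 = (2117 + (121 - 168 - 213)/(-4)) + 171 = (2117 - 1/4*(-260)) + 171 = (2117 + 65) + 171 = 2182 + 171 = 2353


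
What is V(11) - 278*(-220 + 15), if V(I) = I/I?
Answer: 56991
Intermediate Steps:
V(I) = 1
V(11) - 278*(-220 + 15) = 1 - 278*(-220 + 15) = 1 - 278*(-205) = 1 + 56990 = 56991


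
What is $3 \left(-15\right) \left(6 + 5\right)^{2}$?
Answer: $-5445$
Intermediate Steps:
$3 \left(-15\right) \left(6 + 5\right)^{2} = - 45 \cdot 11^{2} = \left(-45\right) 121 = -5445$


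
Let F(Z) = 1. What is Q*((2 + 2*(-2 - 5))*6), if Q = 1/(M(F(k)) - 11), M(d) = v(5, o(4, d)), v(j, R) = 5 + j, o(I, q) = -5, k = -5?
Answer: 72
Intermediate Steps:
M(d) = 10 (M(d) = 5 + 5 = 10)
Q = -1 (Q = 1/(10 - 11) = 1/(-1) = -1)
Q*((2 + 2*(-2 - 5))*6) = -(2 + 2*(-2 - 5))*6 = -(2 + 2*(-7))*6 = -(2 - 14)*6 = -(-12)*6 = -1*(-72) = 72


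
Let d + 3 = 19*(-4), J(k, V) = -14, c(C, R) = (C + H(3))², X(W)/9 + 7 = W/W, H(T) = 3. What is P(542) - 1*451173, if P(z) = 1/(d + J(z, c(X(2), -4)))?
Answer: -41959090/93 ≈ -4.5117e+5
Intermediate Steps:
X(W) = -54 (X(W) = -63 + 9*(W/W) = -63 + 9*1 = -63 + 9 = -54)
c(C, R) = (3 + C)² (c(C, R) = (C + 3)² = (3 + C)²)
d = -79 (d = -3 + 19*(-4) = -3 - 76 = -79)
P(z) = -1/93 (P(z) = 1/(-79 - 14) = 1/(-93) = -1/93)
P(542) - 1*451173 = -1/93 - 1*451173 = -1/93 - 451173 = -41959090/93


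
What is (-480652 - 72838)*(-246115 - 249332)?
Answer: 274224960030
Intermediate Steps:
(-480652 - 72838)*(-246115 - 249332) = -553490*(-495447) = 274224960030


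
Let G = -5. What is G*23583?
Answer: -117915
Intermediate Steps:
G*23583 = -5*23583 = -117915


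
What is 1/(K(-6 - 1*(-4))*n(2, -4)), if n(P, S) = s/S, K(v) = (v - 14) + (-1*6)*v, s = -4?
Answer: -1/4 ≈ -0.25000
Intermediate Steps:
K(v) = -14 - 5*v (K(v) = (-14 + v) - 6*v = -14 - 5*v)
n(P, S) = -4/S
1/(K(-6 - 1*(-4))*n(2, -4)) = 1/((-14 - 5*(-6 - 1*(-4)))*(-4/(-4))) = 1/((-14 - 5*(-6 + 4))*(-4*(-1/4))) = 1/((-14 - 5*(-2))*1) = 1/((-14 + 10)*1) = 1/(-4*1) = 1/(-4) = -1/4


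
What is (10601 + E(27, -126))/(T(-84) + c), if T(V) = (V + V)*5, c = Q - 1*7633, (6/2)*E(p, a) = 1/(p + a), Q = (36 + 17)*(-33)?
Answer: -1574248/1517967 ≈ -1.0371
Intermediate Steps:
Q = -1749 (Q = 53*(-33) = -1749)
E(p, a) = 1/(3*(a + p)) (E(p, a) = 1/(3*(p + a)) = 1/(3*(a + p)))
c = -9382 (c = -1749 - 1*7633 = -1749 - 7633 = -9382)
T(V) = 10*V (T(V) = (2*V)*5 = 10*V)
(10601 + E(27, -126))/(T(-84) + c) = (10601 + 1/(3*(-126 + 27)))/(10*(-84) - 9382) = (10601 + (⅓)/(-99))/(-840 - 9382) = (10601 + (⅓)*(-1/99))/(-10222) = (10601 - 1/297)*(-1/10222) = (3148496/297)*(-1/10222) = -1574248/1517967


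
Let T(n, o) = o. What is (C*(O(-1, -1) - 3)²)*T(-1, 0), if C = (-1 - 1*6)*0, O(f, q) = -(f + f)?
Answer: 0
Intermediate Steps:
O(f, q) = -2*f
C = 0 (C = (-1 - 6)*0 = -7*0 = 0)
(C*(O(-1, -1) - 3)²)*T(-1, 0) = (0*(-2*(-1) - 3)²)*0 = (0*(2 - 3)²)*0 = (0*(-1)²)*0 = (0*1)*0 = 0*0 = 0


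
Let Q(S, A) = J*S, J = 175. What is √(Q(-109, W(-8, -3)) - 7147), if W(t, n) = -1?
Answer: I*√26222 ≈ 161.93*I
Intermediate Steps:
Q(S, A) = 175*S
√(Q(-109, W(-8, -3)) - 7147) = √(175*(-109) - 7147) = √(-19075 - 7147) = √(-26222) = I*√26222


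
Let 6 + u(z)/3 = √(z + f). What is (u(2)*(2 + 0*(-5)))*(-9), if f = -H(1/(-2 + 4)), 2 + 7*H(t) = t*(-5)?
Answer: 324 - 27*√518/7 ≈ 236.21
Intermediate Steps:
H(t) = -2/7 - 5*t/7 (H(t) = -2/7 + (t*(-5))/7 = -2/7 + (-5*t)/7 = -2/7 - 5*t/7)
f = 9/14 (f = -(-2/7 - 5/(7*(-2 + 4))) = -(-2/7 - 5/7/2) = -(-2/7 - 5/7*½) = -(-2/7 - 5/14) = -1*(-9/14) = 9/14 ≈ 0.64286)
u(z) = -18 + 3*√(9/14 + z) (u(z) = -18 + 3*√(z + 9/14) = -18 + 3*√(9/14 + z))
(u(2)*(2 + 0*(-5)))*(-9) = ((-18 + 3*√(126 + 196*2)/14)*(2 + 0*(-5)))*(-9) = ((-18 + 3*√(126 + 392)/14)*(2 + 0))*(-9) = ((-18 + 3*√518/14)*2)*(-9) = (-36 + 3*√518/7)*(-9) = 324 - 27*√518/7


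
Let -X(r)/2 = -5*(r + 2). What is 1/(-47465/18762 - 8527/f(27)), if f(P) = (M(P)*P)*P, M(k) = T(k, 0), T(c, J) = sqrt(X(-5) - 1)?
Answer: -1630147333293270/6967884699328939 - 243130557046428*I*sqrt(31)/6967884699328939 ≈ -0.23395 - 0.19428*I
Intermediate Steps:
X(r) = 20 + 10*r (X(r) = -(-10)*(r + 2) = -(-10)*(2 + r) = -2*(-10 - 5*r) = 20 + 10*r)
T(c, J) = I*sqrt(31) (T(c, J) = sqrt((20 + 10*(-5)) - 1) = sqrt((20 - 50) - 1) = sqrt(-30 - 1) = sqrt(-31) = I*sqrt(31))
M(k) = I*sqrt(31)
f(P) = I*sqrt(31)*P**2 (f(P) = ((I*sqrt(31))*P)*P = (I*P*sqrt(31))*P = I*sqrt(31)*P**2)
1/(-47465/18762 - 8527/f(27)) = 1/(-47465/18762 - 8527*(-I*sqrt(31)/22599)) = 1/(-47465/18762 - (-8527)*I*sqrt(31)/22599) = 1/(-47465/18762 + 8527*I*sqrt(31)/22599)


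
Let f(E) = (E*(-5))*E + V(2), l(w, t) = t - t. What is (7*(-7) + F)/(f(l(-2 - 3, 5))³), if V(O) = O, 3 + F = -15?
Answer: -67/8 ≈ -8.3750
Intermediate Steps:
F = -18 (F = -3 - 15 = -18)
l(w, t) = 0
f(E) = 2 - 5*E² (f(E) = (E*(-5))*E + 2 = (-5*E)*E + 2 = -5*E² + 2 = 2 - 5*E²)
(7*(-7) + F)/(f(l(-2 - 3, 5))³) = (7*(-7) - 18)/((2 - 5*0²)³) = (-49 - 18)/((2 - 5*0)³) = -67/(2 + 0)³ = -67/(2³) = -67/8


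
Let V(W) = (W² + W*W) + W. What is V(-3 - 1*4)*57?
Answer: 5187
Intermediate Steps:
V(W) = W + 2*W² (V(W) = (W² + W²) + W = 2*W² + W = W + 2*W²)
V(-3 - 1*4)*57 = ((-3 - 1*4)*(1 + 2*(-3 - 1*4)))*57 = ((-3 - 4)*(1 + 2*(-3 - 4)))*57 = -7*(1 + 2*(-7))*57 = -7*(1 - 14)*57 = -7*(-13)*57 = 91*57 = 5187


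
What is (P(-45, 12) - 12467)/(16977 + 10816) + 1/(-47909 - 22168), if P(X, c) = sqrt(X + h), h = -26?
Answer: -873677752/1947650061 + I*sqrt(71)/27793 ≈ -0.44858 + 0.00030318*I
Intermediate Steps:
P(X, c) = sqrt(-26 + X) (P(X, c) = sqrt(X - 26) = sqrt(-26 + X))
(P(-45, 12) - 12467)/(16977 + 10816) + 1/(-47909 - 22168) = (sqrt(-26 - 45) - 12467)/(16977 + 10816) + 1/(-47909 - 22168) = (sqrt(-71) - 12467)/27793 + 1/(-70077) = (I*sqrt(71) - 12467)*(1/27793) - 1/70077 = (-12467 + I*sqrt(71))*(1/27793) - 1/70077 = (-12467/27793 + I*sqrt(71)/27793) - 1/70077 = -873677752/1947650061 + I*sqrt(71)/27793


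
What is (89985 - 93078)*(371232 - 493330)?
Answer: 377649114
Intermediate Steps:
(89985 - 93078)*(371232 - 493330) = -3093*(-122098) = 377649114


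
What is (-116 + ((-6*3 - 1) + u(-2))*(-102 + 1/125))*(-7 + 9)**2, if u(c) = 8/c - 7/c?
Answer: 936422/125 ≈ 7491.4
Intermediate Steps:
u(c) = 1/c
(-116 + ((-6*3 - 1) + u(-2))*(-102 + 1/125))*(-7 + 9)**2 = (-116 + ((-6*3 - 1) + 1/(-2))*(-102 + 1/125))*(-7 + 9)**2 = (-116 + ((-18 - 1) - 1/2)*(-102 + 1/125))*2**2 = (-116 + (-19 - 1/2)*(-12749/125))*4 = (-116 - 39/2*(-12749/125))*4 = (-116 + 497211/250)*4 = (468211/250)*4 = 936422/125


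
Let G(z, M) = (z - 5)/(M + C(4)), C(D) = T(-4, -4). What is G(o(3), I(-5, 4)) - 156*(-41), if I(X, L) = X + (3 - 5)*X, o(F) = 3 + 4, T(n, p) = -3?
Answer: 6397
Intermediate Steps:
C(D) = -3
o(F) = 7
I(X, L) = -X (I(X, L) = X - 2*X = -X)
G(z, M) = (-5 + z)/(-3 + M) (G(z, M) = (z - 5)/(M - 3) = (-5 + z)/(-3 + M))
G(o(3), I(-5, 4)) - 156*(-41) = (-5 + 7)/(-3 - 1*(-5)) - 156*(-41) = 2/(-3 + 5) + 6396 = 2/2 + 6396 = (1/2)*2 + 6396 = 1 + 6396 = 6397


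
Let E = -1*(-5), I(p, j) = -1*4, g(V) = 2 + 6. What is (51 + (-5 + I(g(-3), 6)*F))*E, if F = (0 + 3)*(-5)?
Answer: 530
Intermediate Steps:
g(V) = 8
I(p, j) = -4
F = -15 (F = 3*(-5) = -15)
E = 5
(51 + (-5 + I(g(-3), 6)*F))*E = (51 + (-5 - 4*(-15)))*5 = (51 + (-5 + 60))*5 = (51 + 55)*5 = 106*5 = 530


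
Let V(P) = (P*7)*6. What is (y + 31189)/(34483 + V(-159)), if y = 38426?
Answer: 13923/5561 ≈ 2.5037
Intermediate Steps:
V(P) = 42*P (V(P) = (7*P)*6 = 42*P)
(y + 31189)/(34483 + V(-159)) = (38426 + 31189)/(34483 + 42*(-159)) = 69615/(34483 - 6678) = 69615/27805 = 69615*(1/27805) = 13923/5561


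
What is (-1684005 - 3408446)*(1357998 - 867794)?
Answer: -2496339850004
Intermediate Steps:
(-1684005 - 3408446)*(1357998 - 867794) = -5092451*490204 = -2496339850004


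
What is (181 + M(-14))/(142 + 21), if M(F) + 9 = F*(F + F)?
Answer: 564/163 ≈ 3.4601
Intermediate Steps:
M(F) = -9 + 2*F² (M(F) = -9 + F*(F + F) = -9 + F*(2*F) = -9 + 2*F²)
(181 + M(-14))/(142 + 21) = (181 + (-9 + 2*(-14)²))/(142 + 21) = (181 + (-9 + 2*196))/163 = (181 + (-9 + 392))*(1/163) = (181 + 383)*(1/163) = 564*(1/163) = 564/163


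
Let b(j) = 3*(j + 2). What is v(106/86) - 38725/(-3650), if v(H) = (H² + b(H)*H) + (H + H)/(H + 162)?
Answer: 45658860383/1894807126 ≈ 24.097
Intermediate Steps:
b(j) = 6 + 3*j (b(j) = 3*(2 + j) = 6 + 3*j)
v(H) = H² + H*(6 + 3*H) + 2*H/(162 + H) (v(H) = (H² + (6 + 3*H)*H) + (H + H)/(H + 162) = (H² + H*(6 + 3*H)) + (2*H)/(162 + H) = (H² + H*(6 + 3*H)) + 2*H/(162 + H) = H² + H*(6 + 3*H) + 2*H/(162 + H))
v(106/86) - 38725/(-3650) = 2*(106/86)*(487 + 2*(106/86)² + 327*(106/86))/(162 + 106/86) - 38725/(-3650) = 2*(106*(1/86))*(487 + 2*(106*(1/86))² + 327*(106*(1/86)))/(162 + 106*(1/86)) - 38725*(-1)/3650 = 2*(53/43)*(487 + 2*(53/43)² + 327*(53/43))/(162 + 53/43) - 1*(-1549/146) = 2*(53/43)*(487 + 2*(2809/1849) + 17331/43)/(7019/43) + 1549/146 = 2*(53/43)*(43/7019)*(487 + 5618/1849 + 17331/43) + 1549/146 = 2*(53/43)*(43/7019)*(1651314/1849) + 1549/146 = 175039284/12978131 + 1549/146 = 45658860383/1894807126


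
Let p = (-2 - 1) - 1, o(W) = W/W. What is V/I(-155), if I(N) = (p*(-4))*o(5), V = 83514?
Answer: 41757/8 ≈ 5219.6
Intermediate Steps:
o(W) = 1
p = -4 (p = -3 - 1 = -4)
I(N) = 16 (I(N) = -4*(-4)*1 = 16*1 = 16)
V/I(-155) = 83514/16 = 83514*(1/16) = 41757/8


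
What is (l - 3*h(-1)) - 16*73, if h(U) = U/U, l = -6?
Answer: -1177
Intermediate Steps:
h(U) = 1
(l - 3*h(-1)) - 16*73 = (-6 - 3*1) - 16*73 = (-6 - 3) - 1168 = -9 - 1168 = -1177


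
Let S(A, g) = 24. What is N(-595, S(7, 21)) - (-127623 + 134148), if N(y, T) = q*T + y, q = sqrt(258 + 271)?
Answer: -6568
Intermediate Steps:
q = 23 (q = sqrt(529) = 23)
N(y, T) = y + 23*T (N(y, T) = 23*T + y = y + 23*T)
N(-595, S(7, 21)) - (-127623 + 134148) = (-595 + 23*24) - (-127623 + 134148) = (-595 + 552) - 1*6525 = -43 - 6525 = -6568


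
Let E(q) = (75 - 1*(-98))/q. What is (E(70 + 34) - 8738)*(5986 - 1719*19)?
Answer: 24236344825/104 ≈ 2.3304e+8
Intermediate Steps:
E(q) = 173/q (E(q) = (75 + 98)/q = 173/q)
(E(70 + 34) - 8738)*(5986 - 1719*19) = (173/(70 + 34) - 8738)*(5986 - 1719*19) = (173/104 - 8738)*(5986 - 32661) = (173*(1/104) - 8738)*(-26675) = (173/104 - 8738)*(-26675) = -908579/104*(-26675) = 24236344825/104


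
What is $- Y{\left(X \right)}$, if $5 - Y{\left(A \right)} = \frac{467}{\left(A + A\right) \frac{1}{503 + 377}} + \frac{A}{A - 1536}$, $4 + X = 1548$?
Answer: $\frac{61969}{193} \approx 321.08$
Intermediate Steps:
$X = 1544$ ($X = -4 + 1548 = 1544$)
$Y{\left(A \right)} = 5 - \frac{205480}{A} - \frac{A}{-1536 + A}$ ($Y{\left(A \right)} = 5 - \left(\frac{467}{\left(A + A\right) \frac{1}{503 + 377}} + \frac{A}{A - 1536}\right) = 5 - \left(\frac{467}{2 A \frac{1}{880}} + \frac{A}{-1536 + A}\right) = 5 - \left(\frac{467}{\frac{1}{440} A} + \frac{A}{-1536 + A}\right) = 5 - \left(467 \frac{440}{A} + \frac{A}{-1536 + A}\right) = 5 - \left(\frac{205480}{A} + \frac{A}{-1536 + A}\right) = 5 - \frac{205480}{A} - \frac{A}{-1536 + A}$)
$- Y{\left(X \right)} = - \frac{4 \left(78904320 + 1544^{2} - 82279760\right)}{1544 \left(-1536 + 1544\right)} = - \frac{4 \left(78904320 + 2383936 - 82279760\right)}{1544 \cdot 8} = - \frac{4 \left(-991504\right)}{1544 \cdot 8} = \left(-1\right) \left(- \frac{61969}{193}\right) = \frac{61969}{193}$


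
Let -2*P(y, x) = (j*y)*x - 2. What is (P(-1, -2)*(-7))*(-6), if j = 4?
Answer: -126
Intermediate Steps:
P(y, x) = 1 - 2*x*y (P(y, x) = -((4*y)*x - 2)/2 = -(4*x*y - 2)/2 = -(-2 + 4*x*y)/2 = 1 - 2*x*y)
(P(-1, -2)*(-7))*(-6) = ((1 - 2*(-2)*(-1))*(-7))*(-6) = ((1 - 4)*(-7))*(-6) = -3*(-7)*(-6) = 21*(-6) = -126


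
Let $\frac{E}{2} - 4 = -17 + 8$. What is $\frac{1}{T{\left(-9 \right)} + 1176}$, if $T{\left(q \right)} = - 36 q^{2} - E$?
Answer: $- \frac{1}{1730} \approx -0.00057803$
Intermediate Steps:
$E = -10$ ($E = 8 + 2 \left(-17 + 8\right) = 8 + 2 \left(-9\right) = 8 - 18 = -10$)
$T{\left(q \right)} = 10 - 36 q^{2}$ ($T{\left(q \right)} = - 36 q^{2} - -10 = - 36 q^{2} + 10 = 10 - 36 q^{2}$)
$\frac{1}{T{\left(-9 \right)} + 1176} = \frac{1}{\left(10 - 36 \left(-9\right)^{2}\right) + 1176} = \frac{1}{\left(10 - 2916\right) + 1176} = \frac{1}{-2906 + 1176} = \frac{1}{-1730} = - \frac{1}{1730}$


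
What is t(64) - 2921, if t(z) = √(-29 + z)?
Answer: -2921 + √35 ≈ -2915.1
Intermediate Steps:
t(64) - 2921 = √(-29 + 64) - 2921 = √35 - 2921 = -2921 + √35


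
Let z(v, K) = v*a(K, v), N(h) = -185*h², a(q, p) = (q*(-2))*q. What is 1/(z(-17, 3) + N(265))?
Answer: -1/12991319 ≈ -7.6975e-8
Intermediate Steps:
a(q, p) = -2*q² (a(q, p) = (-2*q)*q = -2*q²)
z(v, K) = -2*v*K² (z(v, K) = v*(-2*K²) = -2*v*K²)
1/(z(-17, 3) + N(265)) = 1/(-2*(-17)*3² - 185*265²) = 1/(-2*(-17)*9 - 185*70225) = 1/(306 - 12991625) = 1/(-12991319) = -1/12991319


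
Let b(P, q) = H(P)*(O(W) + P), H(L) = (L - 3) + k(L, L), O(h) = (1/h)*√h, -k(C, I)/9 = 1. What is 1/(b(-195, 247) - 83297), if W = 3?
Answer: -42932/1843142341 + 69*√3/1843142341 ≈ -2.3228e-5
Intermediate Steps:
k(C, I) = -9 (k(C, I) = -9*1 = -9)
O(h) = h^(-½) (O(h) = √h/h = h^(-½))
H(L) = -12 + L (H(L) = (L - 3) - 9 = (-3 + L) - 9 = -12 + L)
b(P, q) = (-12 + P)*(P + √3/3) (b(P, q) = (-12 + P)*(3^(-½) + P) = (-12 + P)*(√3/3 + P) = (-12 + P)*(P + √3/3))
1/(b(-195, 247) - 83297) = 1/((-12 - 195)*(√3 + 3*(-195))/3 - 83297) = 1/((⅓)*(-207)*(√3 - 585) - 83297) = 1/((⅓)*(-207)*(-585 + √3) - 83297) = 1/((40365 - 69*√3) - 83297) = 1/(-42932 - 69*√3)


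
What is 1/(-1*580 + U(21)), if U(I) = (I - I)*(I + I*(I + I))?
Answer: -1/580 ≈ -0.0017241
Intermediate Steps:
U(I) = 0 (U(I) = 0*(I + I*(2*I)) = 0*(I + 2*I²) = 0)
1/(-1*580 + U(21)) = 1/(-1*580 + 0) = 1/(-580 + 0) = 1/(-580) = -1/580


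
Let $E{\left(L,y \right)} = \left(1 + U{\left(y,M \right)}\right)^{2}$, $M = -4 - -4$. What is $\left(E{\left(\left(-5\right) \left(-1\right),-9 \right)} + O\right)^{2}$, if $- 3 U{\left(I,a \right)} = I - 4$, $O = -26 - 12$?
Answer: $\frac{7396}{81} \approx 91.309$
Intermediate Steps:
$O = -38$
$M = 0$ ($M = -4 + 4 = 0$)
$U{\left(I,a \right)} = \frac{4}{3} - \frac{I}{3}$ ($U{\left(I,a \right)} = - \frac{I - 4}{3} = - \frac{-4 + I}{3} = \frac{4}{3} - \frac{I}{3}$)
$E{\left(L,y \right)} = \left(\frac{7}{3} - \frac{y}{3}\right)^{2}$ ($E{\left(L,y \right)} = \left(1 - \left(- \frac{4}{3} + \frac{y}{3}\right)\right)^{2} = \left(\frac{7}{3} - \frac{y}{3}\right)^{2}$)
$\left(E{\left(\left(-5\right) \left(-1\right),-9 \right)} + O\right)^{2} = \left(\frac{\left(-7 - 9\right)^{2}}{9} - 38\right)^{2} = \left(\frac{\left(-16\right)^{2}}{9} - 38\right)^{2} = \left(\frac{1}{9} \cdot 256 - 38\right)^{2} = \left(\frac{256}{9} - 38\right)^{2} = \left(- \frac{86}{9}\right)^{2} = \frac{7396}{81}$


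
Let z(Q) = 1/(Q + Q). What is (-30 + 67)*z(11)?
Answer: 37/22 ≈ 1.6818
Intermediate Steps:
z(Q) = 1/(2*Q)
(-30 + 67)*z(11) = (-30 + 67)*((1/2)/11) = 37*((1/2)*(1/11)) = 37*(1/22) = 37/22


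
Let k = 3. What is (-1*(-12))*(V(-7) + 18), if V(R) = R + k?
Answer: 168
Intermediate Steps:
V(R) = 3 + R (V(R) = R + 3 = 3 + R)
(-1*(-12))*(V(-7) + 18) = (-1*(-12))*((3 - 7) + 18) = 12*(-4 + 18) = 12*14 = 168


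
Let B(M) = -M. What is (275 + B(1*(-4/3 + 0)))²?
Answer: 687241/9 ≈ 76360.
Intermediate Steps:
(275 + B(1*(-4/3 + 0)))² = (275 - (-4/3 + 0))² = (275 - (-4)/3)² = (275 - 1*(-4/3))² = (275 + 4/3)² = (829/3)² = 687241/9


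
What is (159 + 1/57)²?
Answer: 82156096/3249 ≈ 25287.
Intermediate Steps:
(159 + 1/57)² = (9064/57)² = 82156096/3249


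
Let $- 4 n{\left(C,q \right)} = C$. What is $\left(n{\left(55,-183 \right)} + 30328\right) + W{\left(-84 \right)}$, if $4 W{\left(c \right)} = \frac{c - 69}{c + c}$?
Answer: $\frac{6790443}{224} \approx 30314.0$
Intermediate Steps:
$W{\left(c \right)} = \frac{-69 + c}{8 c}$ ($W{\left(c \right)} = \frac{\left(c - 69\right) \frac{1}{c + c}}{4} = \frac{\left(-69 + c\right) \frac{1}{2 c}}{4} = \frac{\frac{1}{2} \frac{1}{c} \left(-69 + c\right)}{4} = \frac{-69 + c}{8 c}$)
$n{\left(C,q \right)} = - \frac{C}{4}$
$\left(n{\left(55,-183 \right)} + 30328\right) + W{\left(-84 \right)} = \left(\left(- \frac{1}{4}\right) 55 + 30328\right) + \frac{-69 - 84}{8 \left(-84\right)} = \left(- \frac{55}{4} + 30328\right) + \frac{1}{8} \left(- \frac{1}{84}\right) \left(-153\right) = \frac{121257}{4} + \frac{51}{224} = \frac{6790443}{224}$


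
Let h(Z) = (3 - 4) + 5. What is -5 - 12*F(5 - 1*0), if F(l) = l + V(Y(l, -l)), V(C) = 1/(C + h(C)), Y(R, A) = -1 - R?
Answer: -59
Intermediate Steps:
h(Z) = 4 (h(Z) = -1 + 5 = 4)
V(C) = 1/(4 + C) (V(C) = 1/(C + 4) = 1/(4 + C))
F(l) = l + 1/(3 - l) (F(l) = l + 1/(4 + (-1 - l)) = l + 1/(3 - l))
-5 - 12*F(5 - 1*0) = -5 - 12*(-1 + (5 - 1*0)*(-3 + (5 - 1*0)))/(-3 + (5 - 1*0)) = -5 - 12*(-1 + (5 + 0)*(-3 + (5 + 0)))/(-3 + (5 + 0)) = -5 - 12*(-1 + 5*(-3 + 5))/(-3 + 5) = -5 - 12*(-1 + 5*2)/2 = -5 - 6*(-1 + 10) = -5 - 6*9 = -5 - 12*9/2 = -5 - 54 = -59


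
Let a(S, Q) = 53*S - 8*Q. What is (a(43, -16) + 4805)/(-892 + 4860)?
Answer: 1803/992 ≈ 1.8175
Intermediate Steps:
a(S, Q) = -8*Q + 53*S
(a(43, -16) + 4805)/(-892 + 4860) = ((-8*(-16) + 53*43) + 4805)/(-892 + 4860) = ((128 + 2279) + 4805)/3968 = (2407 + 4805)*(1/3968) = 7212*(1/3968) = 1803/992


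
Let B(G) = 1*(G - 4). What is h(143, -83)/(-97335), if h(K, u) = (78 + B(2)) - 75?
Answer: -1/97335 ≈ -1.0274e-5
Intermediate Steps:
B(G) = -4 + G (B(G) = 1*(-4 + G) = -4 + G)
h(K, u) = 1 (h(K, u) = (78 + (-4 + 2)) - 75 = (78 - 2) - 75 = 76 - 75 = 1)
h(143, -83)/(-97335) = 1/(-97335) = 1*(-1/97335) = -1/97335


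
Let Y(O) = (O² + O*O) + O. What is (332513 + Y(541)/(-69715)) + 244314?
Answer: 40212908402/69715 ≈ 5.7682e+5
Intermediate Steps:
Y(O) = O + 2*O² (Y(O) = (O² + O²) + O = 2*O² + O = O + 2*O²)
(332513 + Y(541)/(-69715)) + 244314 = (332513 + (541*(1 + 2*541))/(-69715)) + 244314 = (332513 + (541*(1 + 1082))*(-1/69715)) + 244314 = (332513 + (541*1083)*(-1/69715)) + 244314 = (332513 + 585903*(-1/69715)) + 244314 = (332513 - 585903/69715) + 244314 = 23180557892/69715 + 244314 = 40212908402/69715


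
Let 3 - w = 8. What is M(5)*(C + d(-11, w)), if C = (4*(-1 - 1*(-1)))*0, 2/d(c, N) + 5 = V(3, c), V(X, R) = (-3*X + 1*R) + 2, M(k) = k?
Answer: -10/23 ≈ -0.43478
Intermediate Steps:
w = -5 (w = 3 - 1*8 = 3 - 8 = -5)
V(X, R) = 2 + R - 3*X (V(X, R) = (-3*X + R) + 2 = (R - 3*X) + 2 = 2 + R - 3*X)
d(c, N) = 2/(-12 + c) (d(c, N) = 2/(-5 + (2 + c - 3*3)) = 2/(-5 + (2 + c - 9)) = 2/(-5 + (-7 + c)) = 2/(-12 + c))
C = 0 (C = (4*(-1 + 1))*0 = (4*0)*0 = 0*0 = 0)
M(5)*(C + d(-11, w)) = 5*(0 + 2/(-12 - 11)) = 5*(0 + 2/(-23)) = 5*(0 + 2*(-1/23)) = 5*(0 - 2/23) = 5*(-2/23) = -10/23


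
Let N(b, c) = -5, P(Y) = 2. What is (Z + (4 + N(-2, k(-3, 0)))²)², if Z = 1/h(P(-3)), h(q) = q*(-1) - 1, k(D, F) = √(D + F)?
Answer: 4/9 ≈ 0.44444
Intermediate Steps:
h(q) = -1 - q (h(q) = -q - 1 = -1 - q)
Z = -⅓ (Z = 1/(-1 - 1*2) = 1/(-1 - 2) = 1/(-3) = -⅓ ≈ -0.33333)
(Z + (4 + N(-2, k(-3, 0)))²)² = (-⅓ + (4 - 5)²)² = (-⅓ + (-1)²)² = (-⅓ + 1)² = (⅔)² = 4/9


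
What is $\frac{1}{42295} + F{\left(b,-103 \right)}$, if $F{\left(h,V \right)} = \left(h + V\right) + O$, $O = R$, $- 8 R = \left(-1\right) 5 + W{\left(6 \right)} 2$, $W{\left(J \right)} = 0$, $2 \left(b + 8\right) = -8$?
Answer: $- \frac{38699917}{338360} \approx -114.38$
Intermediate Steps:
$b = -12$ ($b = -8 + \frac{1}{2} \left(-8\right) = -8 - 4 = -12$)
$R = \frac{5}{8}$ ($R = - \frac{\left(-1\right) 5 + 0 \cdot 2}{8} = - \frac{-5 + 0}{8} = \left(- \frac{1}{8}\right) \left(-5\right) = \frac{5}{8} \approx 0.625$)
$O = \frac{5}{8} \approx 0.625$
$F{\left(h,V \right)} = \frac{5}{8} + V + h$ ($F{\left(h,V \right)} = \left(h + V\right) + \frac{5}{8} = \left(V + h\right) + \frac{5}{8} = \frac{5}{8} + V + h$)
$\frac{1}{42295} + F{\left(b,-103 \right)} = \frac{1}{42295} - \frac{915}{8} = - \frac{38699917}{338360}$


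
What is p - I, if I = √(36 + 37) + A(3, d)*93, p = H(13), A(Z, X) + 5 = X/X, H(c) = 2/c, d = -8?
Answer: 4838/13 - √73 ≈ 363.61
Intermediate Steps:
A(Z, X) = -4 (A(Z, X) = -5 + X/X = -5 + 1 = -4)
p = 2/13 ≈ 0.15385
I = -372 + √73 (I = √(36 + 37) - 4*93 = √73 - 372 = -372 + √73 ≈ -363.46)
p - I = 2/13 - (-372 + √73) = 2/13 + (372 - √73) = 4838/13 - √73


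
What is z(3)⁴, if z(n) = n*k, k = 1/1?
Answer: 81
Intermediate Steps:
k = 1
z(n) = n (z(n) = n*1 = n)
z(3)⁴ = 3⁴ = 81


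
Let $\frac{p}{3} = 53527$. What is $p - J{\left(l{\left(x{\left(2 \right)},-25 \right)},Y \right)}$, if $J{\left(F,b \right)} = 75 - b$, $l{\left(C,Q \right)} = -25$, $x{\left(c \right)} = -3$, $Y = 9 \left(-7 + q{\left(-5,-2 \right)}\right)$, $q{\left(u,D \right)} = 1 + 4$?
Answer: $160488$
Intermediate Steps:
$q{\left(u,D \right)} = 5$
$Y = -18$ ($Y = 9 \left(-7 + 5\right) = 9 \left(-2\right) = -18$)
$p = 160581$ ($p = 3 \cdot 53527 = 160581$)
$p - J{\left(l{\left(x{\left(2 \right)},-25 \right)},Y \right)} = 160581 - \left(75 - -18\right) = 160581 - \left(75 + 18\right) = 160581 - 93 = 160488$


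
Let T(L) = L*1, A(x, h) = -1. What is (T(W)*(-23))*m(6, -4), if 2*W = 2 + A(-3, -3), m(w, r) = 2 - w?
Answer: 46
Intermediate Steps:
W = ½ (W = (2 - 1)/2 = (½)*1 = ½ ≈ 0.50000)
T(L) = L
(T(W)*(-23))*m(6, -4) = ((½)*(-23))*(2 - 1*6) = -23*(2 - 6)/2 = -23/2*(-4) = 46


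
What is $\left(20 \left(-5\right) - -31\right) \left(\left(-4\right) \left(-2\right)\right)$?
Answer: $-552$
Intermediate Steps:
$\left(20 \left(-5\right) - -31\right) \left(\left(-4\right) \left(-2\right)\right) = \left(-100 + 31\right) 8 = \left(-69\right) 8 = -552$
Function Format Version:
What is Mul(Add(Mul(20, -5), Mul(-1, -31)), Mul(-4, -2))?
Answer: -552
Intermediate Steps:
Mul(Add(Mul(20, -5), Mul(-1, -31)), Mul(-4, -2)) = Mul(Add(-100, 31), 8) = Mul(-69, 8) = -552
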